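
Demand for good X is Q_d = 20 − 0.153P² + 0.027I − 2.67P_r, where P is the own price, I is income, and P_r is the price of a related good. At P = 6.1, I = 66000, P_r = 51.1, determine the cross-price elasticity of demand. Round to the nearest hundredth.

-0.08

Evaluating quantity at (P, I, P_r) gives Q_d = 20 − 0.153(6.1)² + 0.027(66000) − 2.67(51.1) = 20 − 5.6931 + 1782 − 136.437 = 1659.8699.
∂Q_d/∂P_r = −2.67, so E_xy = -2.67·(51.1/1659.8699) ≈ -0.08.
E_xy < 0: the goods are complements.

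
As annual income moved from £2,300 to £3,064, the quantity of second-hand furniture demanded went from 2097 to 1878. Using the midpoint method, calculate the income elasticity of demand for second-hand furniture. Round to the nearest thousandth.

-0.387

%ΔQ = (1878 − 2097)/[(2097+1878)/2] = -219/1987.5 ≈ -0.1102.
%ΔI = (3,064 − 2,300)/[(2,300+3,064)/2] = 764/2682 ≈ 0.2849.
E_I = %ΔQ/%ΔI ≈ -0.387.
E_I < 0: inferior good.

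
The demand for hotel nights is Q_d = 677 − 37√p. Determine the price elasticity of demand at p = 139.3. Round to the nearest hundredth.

-0.91

At p = 139.3, Q_d = 240.3059.
dQ_d/dp = −37/(2√p) = −37/(2·11.8025).
Point elasticity E = (dQ_d/dp)·(p/Q_d) = -1.5675 × 139.3/240.3059 ≈ -0.91.
|E| < 1, so demand is inelastic at this price.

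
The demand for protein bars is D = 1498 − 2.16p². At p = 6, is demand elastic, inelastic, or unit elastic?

inelastic

At p = 6, D = 1420.24.
dD/dp = −2·2.16·p = −25.92.
Point elasticity E = (dD/dp)·(p/D) = -25.92 × 6/1420.24 ≈ -0.110.
|E| ≈ 0.110 < 1, so demand is inelastic.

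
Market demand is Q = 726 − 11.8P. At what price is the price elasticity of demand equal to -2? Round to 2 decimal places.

41.02

Set −bP/(a − bP) = −2 ⇒ bP = 2(a − bP) ⇒ bP(1+2) = 2·a.
P = 2·726/(11.8·3) ≈ 41.02.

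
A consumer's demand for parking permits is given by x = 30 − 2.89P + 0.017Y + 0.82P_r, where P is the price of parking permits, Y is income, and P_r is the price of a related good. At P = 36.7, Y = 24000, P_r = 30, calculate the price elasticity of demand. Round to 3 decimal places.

x = 30 − 2.89(36.7) + 0.017(24000) + 0.82(30) = 30 − 106.063 + 408 + 24.6 = 356.537.
∂x/∂P = −2.89, so E_p = (−2.89)·(36.7/356.537) ≈ -0.297.
|E_p| < 1: demand is inelastic.

-0.297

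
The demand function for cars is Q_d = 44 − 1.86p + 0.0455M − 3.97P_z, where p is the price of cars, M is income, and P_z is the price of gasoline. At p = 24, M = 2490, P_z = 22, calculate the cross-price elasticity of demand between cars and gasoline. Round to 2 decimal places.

First evaluate Q_d: 44 − 1.86(24) + 0.0455(2490) − 3.97(22) = 44 − 44.64 + 113.295 − 87.34 = 25.315.
∂Q_d/∂P_z = −3.97, so E_xy = -3.97·(22/25.315) ≈ -3.45.
E_xy < 0: the goods are complements.

-3.45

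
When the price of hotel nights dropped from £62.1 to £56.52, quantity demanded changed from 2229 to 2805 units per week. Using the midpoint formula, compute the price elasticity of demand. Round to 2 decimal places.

-2.43

%Δq = (2805 − 2229)/[(2229 + 2805)/2] = 576/2517 ≈ 0.2288.
%Δp = (56.52 − 62.1)/[(62.1 + 56.52)/2] = -5.58/59.31 ≈ -0.0941.
Arc elasticity E = %Δq/%Δp ≈ 0.2288/-0.0941 ≈ -2.43.
|E| > 1: demand is elastic over this range.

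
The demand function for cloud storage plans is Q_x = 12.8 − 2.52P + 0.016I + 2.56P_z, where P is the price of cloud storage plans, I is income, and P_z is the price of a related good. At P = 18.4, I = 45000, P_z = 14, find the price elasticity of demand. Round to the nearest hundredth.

First evaluate Q_x: 12.8 − 2.52(18.4) + 0.016(45000) + 2.56(14) = 12.8 − 46.368 + 720 + 35.84 = 722.272.
∂Q_x/∂P = −2.52, so E_p = (−2.52)·(18.4/722.272) ≈ -0.06.
|E_p| < 1: demand is inelastic.

-0.06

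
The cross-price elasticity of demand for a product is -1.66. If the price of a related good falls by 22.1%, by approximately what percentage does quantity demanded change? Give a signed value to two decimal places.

36.69

%ΔQ ≈ E × %ΔP_y = (-1.66) × (-22.1%) ≈ 36.69%.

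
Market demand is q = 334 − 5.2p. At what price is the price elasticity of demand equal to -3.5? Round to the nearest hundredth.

Set −bp/(a − bp) = −3.5 ⇒ bp = 3.5(a − bp) ⇒ bp(1+3.5) = 3.5·a.
p = 3.5·334/(5.2·4.5) ≈ 49.96.

49.96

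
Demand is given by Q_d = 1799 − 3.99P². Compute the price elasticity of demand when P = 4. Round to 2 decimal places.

-0.07

At P = 4, Q_d = 1735.16.
dQ_d/dP = −2·3.99·P = −31.92.
Point elasticity E = (dQ_d/dP)·(P/Q_d) = -31.92 × 4/1735.16 ≈ -0.07.
|E| < 1, so demand is inelastic at this price.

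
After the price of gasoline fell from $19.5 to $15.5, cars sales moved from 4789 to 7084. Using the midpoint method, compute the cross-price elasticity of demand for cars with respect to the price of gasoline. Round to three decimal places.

-1.691

%ΔQ_x = (7084 − 4789)/[(4789+7084)/2] = 2295/5936.5 ≈ 0.3866.
%ΔP_y = (15.5 − 19.5)/[(19.5+15.5)/2] ≈ -0.2286.
E_xy = 0.3866/-0.2286 ≈ -1.691.
E_xy < 0, so cars and gasoline are complements.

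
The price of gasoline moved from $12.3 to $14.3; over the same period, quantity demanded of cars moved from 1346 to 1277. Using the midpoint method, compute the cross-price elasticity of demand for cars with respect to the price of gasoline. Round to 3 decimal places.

%ΔQ_x = (1277 − 1346)/[(1346+1277)/2] = -69/1311.5 ≈ -0.0526.
%ΔP_y = (14.3 − 12.3)/[(12.3+14.3)/2] ≈ 0.1504.
E_xy = -0.0526/0.1504 ≈ -0.350.
E_xy < 0, so cars and gasoline are complements.

-0.350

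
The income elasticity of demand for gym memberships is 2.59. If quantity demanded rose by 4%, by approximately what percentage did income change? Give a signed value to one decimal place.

%ΔQ ≈ E × %ΔI ⇒ %ΔI = %ΔQ / E = (4%)/(2.59) ≈ 1.5%.

1.5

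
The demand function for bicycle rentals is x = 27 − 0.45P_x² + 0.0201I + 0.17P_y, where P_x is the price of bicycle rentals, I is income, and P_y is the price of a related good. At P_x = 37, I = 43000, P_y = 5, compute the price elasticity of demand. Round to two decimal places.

Substituting, x = 27 − 0.45(37)² + 0.0201(43000) + 0.17(5) = 27 − 616.05 + 864.3 + 0.85 = 276.1.
∂x/∂P_x = −2·0.45·P_x = -33.3, so E_p = -33.3·(37/276.1) ≈ -4.46.
|E_p| > 1: demand is elastic.

-4.46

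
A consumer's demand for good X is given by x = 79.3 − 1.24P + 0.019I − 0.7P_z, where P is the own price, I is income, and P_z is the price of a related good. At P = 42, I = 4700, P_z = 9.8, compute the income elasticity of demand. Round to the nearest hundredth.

Evaluating quantity at (P, I, P_z) gives x = 79.3 − 1.24(42) + 0.019(4700) − 0.7(9.8) = 79.3 − 52.08 + 89.3 − 6.86 = 109.66.
∂x/∂I = +0.019, so E_I = 0.019·(4700/109.66) ≈ 0.81.
E_I ∈ (0,1): normal good (necessity).

0.81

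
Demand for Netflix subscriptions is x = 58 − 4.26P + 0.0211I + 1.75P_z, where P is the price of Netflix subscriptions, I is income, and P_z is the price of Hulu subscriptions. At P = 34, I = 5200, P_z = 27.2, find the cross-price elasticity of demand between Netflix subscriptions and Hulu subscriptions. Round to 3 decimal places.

0.675

At the given point, x = 58 − 4.26(34) + 0.0211(5200) + 1.75(27.2) = 58 − 144.84 + 109.72 + 47.6 = 70.48.
∂x/∂P_z = +1.75, so E_xy = 1.75·(27.2/70.48) ≈ 0.675.
E_xy > 0: the goods are substitutes.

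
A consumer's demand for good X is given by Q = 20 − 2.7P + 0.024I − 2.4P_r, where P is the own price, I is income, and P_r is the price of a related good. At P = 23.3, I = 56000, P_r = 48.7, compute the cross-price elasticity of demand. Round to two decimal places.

-0.10

First evaluate Q: 20 − 2.7(23.3) + 0.024(56000) − 2.4(48.7) = 20 − 62.91 + 1344 − 116.88 = 1184.21.
∂Q/∂P_r = −2.4, so E_xy = -2.4·(48.7/1184.21) ≈ -0.10.
E_xy < 0: the goods are complements.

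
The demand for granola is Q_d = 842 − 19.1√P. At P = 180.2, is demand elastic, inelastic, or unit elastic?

inelastic

At P = 180.2, Q_d = 585.6043.
dQ_d/dP = −19.1/(2√P) = −19.1/(2·13.4239).
Point elasticity E = (dQ_d/dP)·(P/Q_d) = -0.7114 × 180.2/585.6043 ≈ -0.219.
|E| ≈ 0.219 < 1, so demand is inelastic.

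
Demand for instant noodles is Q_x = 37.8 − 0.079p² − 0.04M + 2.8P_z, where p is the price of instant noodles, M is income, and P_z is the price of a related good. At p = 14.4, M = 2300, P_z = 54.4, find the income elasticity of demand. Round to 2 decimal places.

-1.13

Q_x = 37.8 − 0.079(14.4)² − 0.04(2300) + 2.8(54.4) = 37.8 − 16.3814 − 92 + 152.32 = 81.7386.
∂Q_x/∂M = −0.04, so E_I = -0.04·(2300/81.7386) ≈ -1.13.
E_I < 0: inferior good.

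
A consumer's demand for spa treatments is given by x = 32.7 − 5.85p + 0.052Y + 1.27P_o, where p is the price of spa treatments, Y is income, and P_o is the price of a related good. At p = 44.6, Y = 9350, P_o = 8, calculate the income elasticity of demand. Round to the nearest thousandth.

At the given point, x = 32.7 − 5.85(44.6) + 0.052(9350) + 1.27(8) = 32.7 − 260.91 + 486.2 + 10.16 = 268.15.
∂x/∂Y = +0.052, so E_I = 0.052·(9350/268.15) ≈ 1.813.
E_I > 1: normal good (luxury).

1.813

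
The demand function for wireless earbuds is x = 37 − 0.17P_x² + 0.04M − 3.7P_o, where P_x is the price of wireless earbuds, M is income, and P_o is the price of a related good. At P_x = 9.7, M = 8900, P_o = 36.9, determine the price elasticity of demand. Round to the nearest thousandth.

First evaluate x: 37 − 0.17(9.7)² + 0.04(8900) − 3.7(36.9) = 37 − 15.9953 + 356 − 136.53 = 240.4747.
∂x/∂P_x = −2·0.17·P_x = -3.298, so E_p = -3.298·(9.7/240.4747) ≈ -0.133.
|E_p| < 1: demand is inelastic.

-0.133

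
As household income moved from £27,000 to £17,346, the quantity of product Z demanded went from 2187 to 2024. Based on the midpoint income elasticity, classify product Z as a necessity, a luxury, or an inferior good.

necessity

%ΔQ = (2024 − 2187)/[(2187+2024)/2] = -163/2105.5 ≈ -0.0774.
%ΔY = (17,346 − 27,000)/[(27,000+17,346)/2] = -9654/22173 ≈ -0.4354.
E_I = %ΔQ/%ΔY ≈ 0.178.
E_I ∈ (0,1): normal good (necessity).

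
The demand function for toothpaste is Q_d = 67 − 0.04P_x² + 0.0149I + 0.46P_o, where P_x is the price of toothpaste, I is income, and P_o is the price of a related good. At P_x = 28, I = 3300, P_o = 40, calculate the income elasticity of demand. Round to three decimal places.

0.476

Substituting, Q_d = 67 − 0.04(28)² + 0.0149(3300) + 0.46(40) = 67 − 31.36 + 49.17 + 18.4 = 103.21.
∂Q_d/∂I = +0.0149, so E_I = 0.0149·(3300/103.21) ≈ 0.476.
E_I ∈ (0,1): normal good (necessity).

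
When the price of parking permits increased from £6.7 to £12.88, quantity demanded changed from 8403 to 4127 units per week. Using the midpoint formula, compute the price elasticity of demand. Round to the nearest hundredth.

-1.08

%ΔQ = (4127 − 8403)/[(8403 + 4127)/2] = -4276/6265 ≈ -0.6825.
%Δp = (12.88 − 6.7)/[(6.7 + 12.88)/2] = 6.18/9.79 ≈ 0.6313.
Arc elasticity E = %ΔQ/%Δp ≈ -0.6825/0.6313 ≈ -1.08.
|E| > 1: demand is elastic over this range.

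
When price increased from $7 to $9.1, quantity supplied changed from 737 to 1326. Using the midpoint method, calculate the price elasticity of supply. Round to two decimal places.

2.19

%Δq = (1326 − 737)/[(737 + 1326)/2] = 589/1031.5 ≈ 0.5710.
%Δp = (9.1 − 7)/[(7 + 9.1)/2] = 2.1/8.05 ≈ 0.2609.
Arc elasticity E = %Δq/%Δp ≈ 0.5710/0.2609 ≈ 2.19.
|E| > 1: supply is elastic over this range.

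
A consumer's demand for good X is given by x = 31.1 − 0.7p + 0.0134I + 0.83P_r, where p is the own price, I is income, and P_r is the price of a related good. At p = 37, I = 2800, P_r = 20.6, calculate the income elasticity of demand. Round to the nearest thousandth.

0.627

First evaluate x: 31.1 − 0.7(37) + 0.0134(2800) + 0.83(20.6) = 31.1 − 25.9 + 37.52 + 17.098 = 59.818.
∂x/∂I = +0.0134, so E_I = 0.0134·(2800/59.818) ≈ 0.627.
E_I ∈ (0,1): normal good (necessity).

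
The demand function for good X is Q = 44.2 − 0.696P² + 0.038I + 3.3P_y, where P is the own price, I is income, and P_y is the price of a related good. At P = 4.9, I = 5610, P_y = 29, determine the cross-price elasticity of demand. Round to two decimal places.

0.28

Q = 44.2 − 0.696(4.9)² + 0.038(5610) + 3.3(29) = 44.2 − 16.711 + 213.18 + 95.7 = 336.369.
∂Q/∂P_y = +3.3, so E_xy = 3.3·(29/336.369) ≈ 0.28.
E_xy > 0: the goods are substitutes.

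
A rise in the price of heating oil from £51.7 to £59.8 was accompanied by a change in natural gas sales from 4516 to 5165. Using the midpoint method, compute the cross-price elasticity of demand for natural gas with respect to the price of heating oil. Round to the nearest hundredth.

0.92

%ΔQ_x = (5165 − 4516)/[(4516+5165)/2] = 649/4840.5 ≈ 0.1341.
%ΔP_y = (59.8 − 51.7)/[(51.7+59.8)/2] ≈ 0.1453.
E_xy = 0.1341/0.1453 ≈ 0.92.
E_xy > 0, so natural gas and heating oil are substitutes.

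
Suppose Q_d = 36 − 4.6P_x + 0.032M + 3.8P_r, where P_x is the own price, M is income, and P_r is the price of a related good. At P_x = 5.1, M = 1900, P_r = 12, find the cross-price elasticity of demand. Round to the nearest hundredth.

0.38

Evaluating quantity at (P_x, M, P_r) gives Q_d = 36 − 4.6(5.1) + 0.032(1900) + 3.8(12) = 36 − 23.46 + 60.8 + 45.6 = 118.94.
∂Q_d/∂P_r = +3.8, so E_xy = 3.8·(12/118.94) ≈ 0.38.
E_xy > 0: the goods are substitutes.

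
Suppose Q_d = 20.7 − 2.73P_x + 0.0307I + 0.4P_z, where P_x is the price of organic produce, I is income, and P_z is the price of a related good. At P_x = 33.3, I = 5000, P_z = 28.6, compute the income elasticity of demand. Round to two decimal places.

At the given point, Q_d = 20.7 − 2.73(33.3) + 0.0307(5000) + 0.4(28.6) = 20.7 − 90.909 + 153.5 + 11.44 = 94.731.
∂Q_d/∂I = +0.0307, so E_I = 0.0307·(5000/94.731) ≈ 1.62.
E_I > 1: normal good (luxury).

1.62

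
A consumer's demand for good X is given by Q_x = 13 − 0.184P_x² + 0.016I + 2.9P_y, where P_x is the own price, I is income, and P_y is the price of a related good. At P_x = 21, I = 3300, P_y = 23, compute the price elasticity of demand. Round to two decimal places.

Substituting, Q_x = 13 − 0.184(21)² + 0.016(3300) + 2.9(23) = 13 − 81.144 + 52.8 + 66.7 = 51.356.
∂Q_x/∂P_x = −2·0.184·P_x = -7.728, so E_p = -7.728·(21/51.356) ≈ -3.16.
|E_p| > 1: demand is elastic.

-3.16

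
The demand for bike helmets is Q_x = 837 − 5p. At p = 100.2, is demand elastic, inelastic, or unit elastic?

elastic

At p = 100.2, Q_x = 336.
dQ_x/dp = −5.
Point elasticity E = (dQ_x/dp)·(p/Q_x) = -5 × 100.2/336 ≈ -1.491.
|E| ≈ 1.491 > 1, so demand is elastic.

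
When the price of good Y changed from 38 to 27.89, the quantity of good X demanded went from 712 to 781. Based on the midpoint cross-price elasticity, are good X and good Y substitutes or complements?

complements

%ΔQ_x = (781 − 712)/[(712+781)/2] = 69/746.5 ≈ 0.0924.
%ΔP_y = (27.89 − 38)/[(38+27.89)/2] ≈ -0.3069.
E_xy = 0.0924/-0.3069 ≈ -0.301.
E_xy < 0, so the goods are complements.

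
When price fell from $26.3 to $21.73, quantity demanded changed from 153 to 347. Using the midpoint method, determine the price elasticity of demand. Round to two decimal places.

%Δq = (347 − 153)/[(153 + 347)/2] = 194/250 ≈ 0.7760.
%ΔP = (21.73 − 26.3)/[(26.3 + 21.73)/2] = -4.57/24.015 ≈ -0.1903.
Arc elasticity E = %Δq/%ΔP ≈ 0.7760/-0.1903 ≈ -4.08.
|E| > 1: demand is elastic over this range.

-4.08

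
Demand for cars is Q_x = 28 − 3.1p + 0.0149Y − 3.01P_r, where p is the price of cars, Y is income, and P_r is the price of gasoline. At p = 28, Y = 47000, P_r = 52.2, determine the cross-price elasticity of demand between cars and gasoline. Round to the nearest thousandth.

-0.324

Q_x = 28 − 3.1(28) + 0.0149(47000) − 3.01(52.2) = 28 − 86.8 + 700.3 − 157.122 = 484.378.
∂Q_x/∂P_r = −3.01, so E_xy = -3.01·(52.2/484.378) ≈ -0.324.
E_xy < 0: the goods are complements.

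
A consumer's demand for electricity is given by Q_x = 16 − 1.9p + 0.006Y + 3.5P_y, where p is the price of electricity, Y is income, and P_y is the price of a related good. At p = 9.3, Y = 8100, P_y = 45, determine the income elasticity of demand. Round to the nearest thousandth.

Q_x = 16 − 1.9(9.3) + 0.006(8100) + 3.5(45) = 16 − 17.67 + 48.6 + 157.5 = 204.43.
∂Q_x/∂Y = +0.006, so E_I = 0.006·(8100/204.43) ≈ 0.238.
E_I ∈ (0,1): normal good (necessity).

0.238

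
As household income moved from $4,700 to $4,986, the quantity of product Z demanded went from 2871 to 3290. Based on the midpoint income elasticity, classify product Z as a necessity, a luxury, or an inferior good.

luxury

%ΔQ = (3290 − 2871)/[(2871+3290)/2] = 419/3080.5 ≈ 0.1360.
%ΔI = (4,986 − 4,700)/[(4,700+4,986)/2] = 286/4843 ≈ 0.0591.
E_I = %ΔQ/%ΔI ≈ 2.303.
E_I > 1: normal good (luxury).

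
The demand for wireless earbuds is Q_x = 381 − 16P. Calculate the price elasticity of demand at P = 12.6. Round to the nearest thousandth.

At P = 12.6, Q_x = 179.4.
dQ_x/dP = −16.
Point elasticity E = (dQ_x/dP)·(P/Q_x) = -16 × 12.6/179.4 ≈ -1.124.
|E| > 1, so demand is elastic at this price.

-1.124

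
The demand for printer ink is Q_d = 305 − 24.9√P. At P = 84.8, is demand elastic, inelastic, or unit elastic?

elastic

At P = 84.8, Q_d = 75.7036.
dQ_d/dP = −24.9/(2√P) = −24.9/(2·9.2087).
Point elasticity E = (dQ_d/dP)·(P/Q_d) = -1.352 × 84.8/75.7036 ≈ -1.514.
|E| ≈ 1.514 > 1, so demand is elastic.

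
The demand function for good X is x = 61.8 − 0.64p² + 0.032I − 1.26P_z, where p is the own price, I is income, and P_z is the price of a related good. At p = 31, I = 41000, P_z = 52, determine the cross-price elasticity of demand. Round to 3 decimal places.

Evaluating quantity at (p, I, P_z) gives x = 61.8 − 0.64(31)² + 0.032(41000) − 1.26(52) = 61.8 − 615.04 + 1312 − 65.52 = 693.24.
∂x/∂P_z = −1.26, so E_xy = -1.26·(52/693.24) ≈ -0.095.
E_xy < 0: the goods are complements.

-0.095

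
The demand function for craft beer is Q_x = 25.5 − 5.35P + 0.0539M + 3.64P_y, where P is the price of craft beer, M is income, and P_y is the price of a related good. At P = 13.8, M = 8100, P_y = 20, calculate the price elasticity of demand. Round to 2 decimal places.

-0.16

Evaluating quantity at (P, M, P_y) gives Q_x = 25.5 − 5.35(13.8) + 0.0539(8100) + 3.64(20) = 25.5 − 73.83 + 436.59 + 72.8 = 461.06.
∂Q_x/∂P = −5.35, so E_p = (−5.35)·(13.8/461.06) ≈ -0.16.
|E_p| < 1: demand is inelastic.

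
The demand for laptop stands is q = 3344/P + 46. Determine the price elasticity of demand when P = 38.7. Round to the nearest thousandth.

At P = 38.7, q = 132.4083.
dq/dP = −3344/P² = −2.2328.
Point elasticity E = (dq/dP)·(P/q) = -2.2328 × 38.7/132.4083 ≈ -0.653.
|E| < 1, so demand is inelastic at this price.

-0.653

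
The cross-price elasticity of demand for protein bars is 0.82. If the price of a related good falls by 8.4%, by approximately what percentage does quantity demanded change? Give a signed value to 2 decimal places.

%ΔQ ≈ E × %ΔP_y = (0.82) × (-8.4%) ≈ -6.89%.

-6.89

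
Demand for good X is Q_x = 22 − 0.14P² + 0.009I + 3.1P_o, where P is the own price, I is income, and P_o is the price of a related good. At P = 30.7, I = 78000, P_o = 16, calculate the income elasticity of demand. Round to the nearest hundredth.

1.09

First evaluate Q_x: 22 − 0.14(30.7)² + 0.009(78000) + 3.1(16) = 22 − 131.9486 + 702 + 49.6 = 641.6514.
∂Q_x/∂I = +0.009, so E_I = 0.009·(78000/641.6514) ≈ 1.09.
E_I > 1: normal good (luxury).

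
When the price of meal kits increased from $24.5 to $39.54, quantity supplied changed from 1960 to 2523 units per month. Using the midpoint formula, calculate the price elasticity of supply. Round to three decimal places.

0.535

%ΔQ = (2523 − 1960)/[(1960 + 2523)/2] = 563/2241.5 ≈ 0.2512.
%Δp = (39.54 − 24.5)/[(24.5 + 39.54)/2] = 15.04/32.02 ≈ 0.4697.
Arc elasticity E = %ΔQ/%Δp ≈ 0.2512/0.4697 ≈ 0.535.
|E| < 1: supply is inelastic over this range.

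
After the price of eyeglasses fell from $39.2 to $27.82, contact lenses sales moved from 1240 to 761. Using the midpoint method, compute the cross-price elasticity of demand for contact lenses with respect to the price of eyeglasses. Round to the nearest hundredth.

%ΔQ_x = (761 − 1240)/[(1240+761)/2] = -479/1000.5 ≈ -0.4788.
%ΔP_y = (27.82 − 39.2)/[(39.2+27.82)/2] ≈ -0.3396.
E_xy = -0.4788/-0.3396 ≈ 1.41.
E_xy > 0, so contact lenses and eyeglasses are substitutes.

1.41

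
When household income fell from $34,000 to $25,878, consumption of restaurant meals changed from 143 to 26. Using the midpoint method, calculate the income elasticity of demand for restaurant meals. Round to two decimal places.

5.10

%ΔQ = (26 − 143)/[(143+26)/2] = -117/84.5 ≈ -1.3846.
%ΔI = (25,878 − 34,000)/[(34,000+25,878)/2] = -8122/29939 ≈ -0.2713.
E_I = %ΔQ/%ΔI ≈ 5.10.
E_I > 1: normal good (luxury).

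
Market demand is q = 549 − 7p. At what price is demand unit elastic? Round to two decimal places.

For linear demand q = a − bp, E = −bp/(a − bp). |E| = 1 ⇒ bp = a − bp ⇒ p = a/(2b).
p = 549/(2·7) ≈ 39.21.

39.21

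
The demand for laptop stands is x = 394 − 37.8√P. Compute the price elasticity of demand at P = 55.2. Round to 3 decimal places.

-1.241

At P = 55.2, x = 113.1585.
dx/dP = −37.8/(2√P) = −37.8/(2·7.4297).
Point elasticity E = (dx/dP)·(P/x) = -2.5439 × 55.2/113.1585 ≈ -1.241.
|E| > 1, so demand is elastic at this price.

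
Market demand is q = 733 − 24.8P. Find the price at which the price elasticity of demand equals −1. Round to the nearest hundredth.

For linear demand q = a − bP, E = −bP/(a − bP). |E| = 1 ⇒ bP = a − bP ⇒ P = a/(2b).
P = 733/(2·24.8) ≈ 14.78.

14.78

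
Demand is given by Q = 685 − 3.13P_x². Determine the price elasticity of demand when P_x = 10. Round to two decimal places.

-1.68

At P_x = 10, Q = 372.
dQ/dP_x = −2·3.13·P_x = −62.6.
Point elasticity E = (dQ/dP_x)·(P_x/Q) = -62.6 × 10/372 ≈ -1.68.
|E| > 1, so demand is elastic at this price.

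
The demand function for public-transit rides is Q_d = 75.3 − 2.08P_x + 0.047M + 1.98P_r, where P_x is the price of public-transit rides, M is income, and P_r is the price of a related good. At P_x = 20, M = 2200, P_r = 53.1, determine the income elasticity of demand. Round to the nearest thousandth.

First evaluate Q_d: 75.3 − 2.08(20) + 0.047(2200) + 1.98(53.1) = 75.3 − 41.6 + 103.4 + 105.138 = 242.238.
∂Q_d/∂M = +0.047, so E_I = 0.047·(2200/242.238) ≈ 0.427.
E_I ∈ (0,1): normal good (necessity).

0.427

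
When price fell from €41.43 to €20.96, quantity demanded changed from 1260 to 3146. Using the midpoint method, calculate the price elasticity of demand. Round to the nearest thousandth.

%Δq = (3146 − 1260)/[(1260 + 3146)/2] = 1886/2203 ≈ 0.8561.
%Δp = (20.96 − 41.43)/[(41.43 + 20.96)/2] = -20.47/31.195 ≈ -0.6562.
Arc elasticity E = %Δq/%Δp ≈ 0.8561/-0.6562 ≈ -1.305.
|E| > 1: demand is elastic over this range.

-1.305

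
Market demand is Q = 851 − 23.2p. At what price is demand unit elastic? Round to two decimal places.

18.34

For linear demand Q = a − bp, E = −bp/(a − bp). |E| = 1 ⇒ bp = a − bp ⇒ p = a/(2b).
p = 851/(2·23.2) ≈ 18.34.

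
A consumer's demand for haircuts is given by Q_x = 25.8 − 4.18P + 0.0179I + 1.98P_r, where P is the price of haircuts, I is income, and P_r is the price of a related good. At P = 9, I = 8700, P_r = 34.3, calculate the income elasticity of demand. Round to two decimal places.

0.74

Substituting, Q_x = 25.8 − 4.18(9) + 0.0179(8700) + 1.98(34.3) = 25.8 − 37.62 + 155.73 + 67.914 = 211.824.
∂Q_x/∂I = +0.0179, so E_I = 0.0179·(8700/211.824) ≈ 0.74.
E_I ∈ (0,1): normal good (necessity).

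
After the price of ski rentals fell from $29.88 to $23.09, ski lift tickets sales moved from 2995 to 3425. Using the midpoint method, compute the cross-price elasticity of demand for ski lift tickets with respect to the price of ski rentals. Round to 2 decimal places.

%ΔQ_x = (3425 − 2995)/[(2995+3425)/2] = 430/3210 ≈ 0.1340.
%ΔP_y = (23.09 − 29.88)/[(29.88+23.09)/2] ≈ -0.2564.
E_xy = 0.1340/-0.2564 ≈ -0.52.
E_xy < 0, so ski lift tickets and ski rentals are complements.

-0.52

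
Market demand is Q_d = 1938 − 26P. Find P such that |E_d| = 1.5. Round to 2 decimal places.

Set −bP/(a − bP) = −1.5 ⇒ bP = 1.5(a − bP) ⇒ bP(1+1.5) = 1.5·a.
P = 1.5·1938/(26·2.5) ≈ 44.72.

44.72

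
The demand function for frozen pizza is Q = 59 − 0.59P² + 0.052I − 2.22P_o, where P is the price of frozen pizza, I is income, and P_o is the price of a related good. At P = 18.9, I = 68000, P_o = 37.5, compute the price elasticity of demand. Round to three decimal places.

-0.128

First evaluate Q: 59 − 0.59(18.9)² + 0.052(68000) − 2.22(37.5) = 59 − 210.7539 + 3536 − 83.25 = 3300.9961.
∂Q/∂P = −2·0.59·P = -22.302, so E_p = -22.302·(18.9/3300.9961) ≈ -0.128.
|E_p| < 1: demand is inelastic.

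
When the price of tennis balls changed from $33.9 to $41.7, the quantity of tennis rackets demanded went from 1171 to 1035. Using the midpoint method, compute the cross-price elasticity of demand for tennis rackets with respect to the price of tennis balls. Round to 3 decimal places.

-0.598

%ΔQ_x = (1035 − 1171)/[(1171+1035)/2] = -136/1103 ≈ -0.1233.
%ΔP_y = (41.7 − 33.9)/[(33.9+41.7)/2] ≈ 0.2063.
E_xy = -0.1233/0.2063 ≈ -0.598.
E_xy < 0, so tennis rackets and tennis balls are complements.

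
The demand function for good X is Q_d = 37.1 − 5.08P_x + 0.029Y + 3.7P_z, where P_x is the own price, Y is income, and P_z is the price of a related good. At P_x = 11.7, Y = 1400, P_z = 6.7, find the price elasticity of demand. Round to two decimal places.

-1.38

First evaluate Q_d: 37.1 − 5.08(11.7) + 0.029(1400) + 3.7(6.7) = 37.1 − 59.436 + 40.6 + 24.79 = 43.054.
∂Q_d/∂P_x = −5.08, so E_p = (−5.08)·(11.7/43.054) ≈ -1.38.
|E_p| > 1: demand is elastic.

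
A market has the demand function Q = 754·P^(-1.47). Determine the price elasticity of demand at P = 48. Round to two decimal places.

-1.47

For a Cobb–Douglas (constant-elasticity) form Q = A·P^α·…, the elasticity with respect to P equals the exponent α at every point.
Here the exponent on P is -1.47, so the price elasticity of demand is -1.47.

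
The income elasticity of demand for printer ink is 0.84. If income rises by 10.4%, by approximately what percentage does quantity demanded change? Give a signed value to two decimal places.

%ΔQ ≈ E × %ΔI = (0.84) × (10.4%) ≈ 8.74%.

8.74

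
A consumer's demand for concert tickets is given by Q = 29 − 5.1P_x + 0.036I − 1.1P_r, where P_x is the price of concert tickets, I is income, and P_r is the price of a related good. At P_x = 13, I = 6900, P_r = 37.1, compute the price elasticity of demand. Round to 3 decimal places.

At the given point, Q = 29 − 5.1(13) + 0.036(6900) − 1.1(37.1) = 29 − 66.3 + 248.4 − 40.81 = 170.29.
∂Q/∂P_x = −5.1, so E_p = (−5.1)·(13/170.29) ≈ -0.389.
|E_p| < 1: demand is inelastic.

-0.389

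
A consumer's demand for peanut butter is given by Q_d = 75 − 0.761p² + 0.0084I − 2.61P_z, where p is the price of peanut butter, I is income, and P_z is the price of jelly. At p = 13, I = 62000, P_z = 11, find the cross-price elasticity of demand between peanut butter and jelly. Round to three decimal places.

-0.065

Substituting, Q_d = 75 − 0.761(13)² + 0.0084(62000) − 2.61(11) = 75 − 128.609 + 520.8 − 28.71 = 438.481.
∂Q_d/∂P_z = −2.61, so E_xy = -2.61·(11/438.481) ≈ -0.065.
E_xy < 0: the goods are complements.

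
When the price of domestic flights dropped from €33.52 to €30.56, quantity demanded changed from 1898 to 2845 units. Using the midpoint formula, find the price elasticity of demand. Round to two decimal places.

%ΔQ = (2845 − 1898)/[(1898 + 2845)/2] = 947/2371.5 ≈ 0.3993.
%ΔP = (30.56 − 33.52)/[(33.52 + 30.56)/2] = -2.96/32.04 ≈ -0.0924.
Arc elasticity E = %ΔQ/%ΔP ≈ 0.3993/-0.0924 ≈ -4.32.
|E| > 1: demand is elastic over this range.

-4.32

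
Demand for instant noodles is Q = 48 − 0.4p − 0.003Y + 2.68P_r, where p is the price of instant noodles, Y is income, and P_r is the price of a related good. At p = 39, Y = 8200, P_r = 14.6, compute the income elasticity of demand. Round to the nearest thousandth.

-0.524

First evaluate Q: 48 − 0.4(39) − 0.003(8200) + 2.68(14.6) = 48 − 15.6 − 24.6 + 39.128 = 46.928.
∂Q/∂Y = −0.003, so E_I = -0.003·(8200/46.928) ≈ -0.524.
E_I < 0: inferior good.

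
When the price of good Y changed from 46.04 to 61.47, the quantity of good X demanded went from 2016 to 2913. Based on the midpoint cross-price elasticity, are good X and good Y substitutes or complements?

substitutes

%ΔQ_x = (2913 − 2016)/[(2016+2913)/2] = 897/2464.5 ≈ 0.3640.
%ΔP_y = (61.47 − 46.04)/[(46.04+61.47)/2] ≈ 0.2870.
E_xy = 0.3640/0.2870 ≈ 1.268.
E_xy > 0, so the goods are substitutes.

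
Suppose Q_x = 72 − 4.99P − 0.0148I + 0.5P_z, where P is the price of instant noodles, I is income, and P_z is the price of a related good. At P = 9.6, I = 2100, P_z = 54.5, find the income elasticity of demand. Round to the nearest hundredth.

-1.53

At the given point, Q_x = 72 − 4.99(9.6) − 0.0148(2100) + 0.5(54.5) = 72 − 47.904 − 31.08 + 27.25 = 20.266.
∂Q_x/∂I = −0.0148, so E_I = -0.0148·(2100/20.266) ≈ -1.53.
E_I < 0: inferior good.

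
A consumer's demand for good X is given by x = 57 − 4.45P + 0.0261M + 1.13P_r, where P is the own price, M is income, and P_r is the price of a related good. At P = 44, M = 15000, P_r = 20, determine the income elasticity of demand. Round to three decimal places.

At the given point, x = 57 − 4.45(44) + 0.0261(15000) + 1.13(20) = 57 − 195.8 + 391.5 + 22.6 = 275.3.
∂x/∂M = +0.0261, so E_I = 0.0261·(15000/275.3) ≈ 1.422.
E_I > 1: normal good (luxury).

1.422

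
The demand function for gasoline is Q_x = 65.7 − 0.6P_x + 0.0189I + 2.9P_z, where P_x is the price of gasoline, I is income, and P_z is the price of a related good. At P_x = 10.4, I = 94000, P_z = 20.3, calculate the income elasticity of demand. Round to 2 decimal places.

Evaluating quantity at (P_x, I, P_z) gives Q_x = 65.7 − 0.6(10.4) + 0.0189(94000) + 2.9(20.3) = 65.7 − 6.24 + 1776.6 + 58.87 = 1894.93.
∂Q_x/∂I = +0.0189, so E_I = 0.0189·(94000/1894.93) ≈ 0.94.
E_I ∈ (0,1): normal good (necessity).

0.94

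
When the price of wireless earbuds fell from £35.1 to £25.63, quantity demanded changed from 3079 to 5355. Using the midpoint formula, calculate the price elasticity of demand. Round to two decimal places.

%ΔQ = (5355 − 3079)/[(3079 + 5355)/2] = 2276/4217 ≈ 0.5397.
%ΔP = (25.63 − 35.1)/[(35.1 + 25.63)/2] = -9.47/30.365 ≈ -0.3119.
Arc elasticity E = %ΔQ/%ΔP ≈ 0.5397/-0.3119 ≈ -1.73.
|E| > 1: demand is elastic over this range.

-1.73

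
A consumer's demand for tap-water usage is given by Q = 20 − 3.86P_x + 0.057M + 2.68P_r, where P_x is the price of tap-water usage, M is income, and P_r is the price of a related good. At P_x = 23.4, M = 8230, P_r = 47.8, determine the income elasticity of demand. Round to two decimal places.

0.89

Substituting, Q = 20 − 3.86(23.4) + 0.057(8230) + 2.68(47.8) = 20 − 90.324 + 469.11 + 128.104 = 526.89.
∂Q/∂M = +0.057, so E_I = 0.057·(8230/526.89) ≈ 0.89.
E_I ∈ (0,1): normal good (necessity).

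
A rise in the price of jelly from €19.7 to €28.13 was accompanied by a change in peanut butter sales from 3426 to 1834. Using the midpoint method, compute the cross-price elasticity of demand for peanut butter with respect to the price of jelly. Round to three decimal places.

-1.717

%ΔQ_x = (1834 − 3426)/[(3426+1834)/2] = -1592/2630 ≈ -0.6053.
%ΔP_y = (28.13 − 19.7)/[(19.7+28.13)/2] ≈ 0.3525.
E_xy = -0.6053/0.3525 ≈ -1.717.
E_xy < 0, so peanut butter and jelly are complements.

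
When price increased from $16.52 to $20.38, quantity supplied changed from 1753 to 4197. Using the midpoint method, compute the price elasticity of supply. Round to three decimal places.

%Δq = (4197 − 1753)/[(1753 + 4197)/2] = 2444/2975 ≈ 0.8215.
%ΔP = (20.38 − 16.52)/[(16.52 + 20.38)/2] = 3.86/18.45 ≈ 0.2092.
Arc elasticity E = %Δq/%ΔP ≈ 0.8215/0.2092 ≈ 3.927.
|E| > 1: supply is elastic over this range.

3.927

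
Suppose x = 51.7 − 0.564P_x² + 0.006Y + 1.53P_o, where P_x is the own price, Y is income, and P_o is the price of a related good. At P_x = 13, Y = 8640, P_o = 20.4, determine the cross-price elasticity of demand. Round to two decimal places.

Evaluating quantity at (P_x, Y, P_o) gives x = 51.7 − 0.564(13)² + 0.006(8640) + 1.53(20.4) = 51.7 − 95.316 + 51.84 + 31.212 = 39.436.
∂x/∂P_o = +1.53, so E_xy = 1.53·(20.4/39.436) ≈ 0.79.
E_xy > 0: the goods are substitutes.

0.79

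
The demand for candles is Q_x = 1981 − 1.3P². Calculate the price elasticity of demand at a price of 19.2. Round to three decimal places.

-0.638

At P = 19.2, Q_x = 1501.768.
dQ_x/dP = −2·1.3·P = −49.92.
Point elasticity E = (dQ_x/dP)·(P/Q_x) = -49.92 × 19.2/1501.768 ≈ -0.638.
|E| < 1, so demand is inelastic at this price.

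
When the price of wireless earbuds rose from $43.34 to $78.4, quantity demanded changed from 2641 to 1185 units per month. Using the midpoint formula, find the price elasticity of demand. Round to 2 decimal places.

%ΔQ = (1185 − 2641)/[(2641 + 1185)/2] = -1456/1913 ≈ -0.7611.
%ΔP = (78.4 − 43.34)/[(43.34 + 78.4)/2] = 35.06/60.87 ≈ 0.5760.
Arc elasticity E = %ΔQ/%ΔP ≈ -0.7611/0.5760 ≈ -1.32.
|E| > 1: demand is elastic over this range.

-1.32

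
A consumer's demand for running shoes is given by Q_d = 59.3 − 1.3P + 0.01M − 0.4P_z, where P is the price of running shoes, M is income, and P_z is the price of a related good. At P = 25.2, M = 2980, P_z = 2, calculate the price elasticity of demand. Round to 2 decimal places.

-0.59

Q_d = 59.3 − 1.3(25.2) + 0.01(2980) − 0.4(2) = 59.3 − 32.76 + 29.8 − 0.8 = 55.54.
∂Q_d/∂P = −1.3, so E_p = (−1.3)·(25.2/55.54) ≈ -0.59.
|E_p| < 1: demand is inelastic.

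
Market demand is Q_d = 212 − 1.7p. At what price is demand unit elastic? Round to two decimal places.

For linear demand Q_d = a − bp, E = −bp/(a − bp). |E| = 1 ⇒ bp = a − bp ⇒ p = a/(2b).
p = 212/(2·1.7) ≈ 62.35.

62.35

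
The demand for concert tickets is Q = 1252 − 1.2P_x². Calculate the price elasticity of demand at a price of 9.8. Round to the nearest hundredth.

-0.20

At P_x = 9.8, Q = 1136.752.
dQ/dP_x = −2·1.2·P_x = −23.52.
Point elasticity E = (dQ/dP_x)·(P_x/Q) = -23.52 × 9.8/1136.752 ≈ -0.20.
|E| < 1, so demand is inelastic at this price.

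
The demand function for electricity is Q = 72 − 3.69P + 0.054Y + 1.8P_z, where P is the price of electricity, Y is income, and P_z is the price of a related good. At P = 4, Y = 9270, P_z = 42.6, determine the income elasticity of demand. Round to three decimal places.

First evaluate Q: 72 − 3.69(4) + 0.054(9270) + 1.8(42.6) = 72 − 14.76 + 500.58 + 76.68 = 634.5.
∂Q/∂Y = +0.054, so E_I = 0.054·(9270/634.5) ≈ 0.789.
E_I ∈ (0,1): normal good (necessity).

0.789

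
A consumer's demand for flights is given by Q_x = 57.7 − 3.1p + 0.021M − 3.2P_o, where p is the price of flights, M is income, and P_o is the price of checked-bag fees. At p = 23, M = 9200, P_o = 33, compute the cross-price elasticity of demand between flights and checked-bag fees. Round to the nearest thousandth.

First evaluate Q_x: 57.7 − 3.1(23) + 0.021(9200) − 3.2(33) = 57.7 − 71.3 + 193.2 − 105.6 = 74.
∂Q_x/∂P_o = −3.2, so E_xy = -3.2·(33/74) ≈ -1.427.
E_xy < 0: the goods are complements.

-1.427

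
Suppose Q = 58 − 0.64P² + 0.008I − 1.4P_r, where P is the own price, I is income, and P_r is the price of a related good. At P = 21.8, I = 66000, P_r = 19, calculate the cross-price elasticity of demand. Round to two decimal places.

At the given point, Q = 58 − 0.64(21.8)² + 0.008(66000) − 1.4(19) = 58 − 304.1536 + 528 − 26.6 = 255.2464.
∂Q/∂P_r = −1.4, so E_xy = -1.4·(19/255.2464) ≈ -0.10.
E_xy < 0: the goods are complements.

-0.10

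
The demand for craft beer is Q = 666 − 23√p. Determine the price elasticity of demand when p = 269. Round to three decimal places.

-0.653

At p = 269, Q = 288.772.
dQ/dp = −23/(2√p) = −23/(2·16.4012).
Point elasticity E = (dQ/dp)·(p/Q) = -0.7012 × 269/288.772 ≈ -0.653.
|E| < 1, so demand is inelastic at this price.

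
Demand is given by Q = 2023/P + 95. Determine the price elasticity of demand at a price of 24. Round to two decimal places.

At P = 24, Q = 179.2917.
dQ/dP = −2023/P² = −3.5122.
Point elasticity E = (dQ/dP)·(P/Q) = -3.5122 × 24/179.2917 ≈ -0.47.
|E| < 1, so demand is inelastic at this price.

-0.47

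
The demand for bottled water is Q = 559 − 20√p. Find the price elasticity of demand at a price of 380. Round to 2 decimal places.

-1.15

At p = 380, Q = 169.1282.
dQ/dp = −20/(2√p) = −20/(2·19.4936).
Point elasticity E = (dQ/dp)·(p/Q) = -0.513 × 380/169.1282 ≈ -1.15.
|E| > 1, so demand is elastic at this price.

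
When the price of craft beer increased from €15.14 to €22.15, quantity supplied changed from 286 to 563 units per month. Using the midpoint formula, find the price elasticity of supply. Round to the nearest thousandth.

%ΔQ = (563 − 286)/[(286 + 563)/2] = 277/424.5 ≈ 0.6525.
%Δp = (22.15 − 15.14)/[(15.14 + 22.15)/2] = 7.01/18.645 ≈ 0.3760.
Arc elasticity E = %ΔQ/%Δp ≈ 0.6525/0.3760 ≈ 1.736.
|E| > 1: supply is elastic over this range.

1.736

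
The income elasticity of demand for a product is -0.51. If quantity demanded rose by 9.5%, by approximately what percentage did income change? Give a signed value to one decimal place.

%ΔQ ≈ E × %ΔI ⇒ %ΔI = %ΔQ / E = (9.5%)/(-0.51) ≈ -18.6%.

-18.6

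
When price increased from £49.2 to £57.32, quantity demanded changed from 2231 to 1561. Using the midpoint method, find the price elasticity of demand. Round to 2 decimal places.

%ΔQ = (1561 − 2231)/[(2231 + 1561)/2] = -670/1896 ≈ -0.3534.
%Δp = (57.32 − 49.2)/[(49.2 + 57.32)/2] = 8.12/53.26 ≈ 0.1525.
Arc elasticity E = %ΔQ/%Δp ≈ -0.3534/0.1525 ≈ -2.32.
|E| > 1: demand is elastic over this range.

-2.32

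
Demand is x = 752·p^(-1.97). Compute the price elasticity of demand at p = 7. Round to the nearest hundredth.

For a Cobb–Douglas (constant-elasticity) form x = A·p^α·…, the elasticity with respect to p equals the exponent α at every point.
Here the exponent on p is -1.97, so the price elasticity of demand is -1.97.

-1.97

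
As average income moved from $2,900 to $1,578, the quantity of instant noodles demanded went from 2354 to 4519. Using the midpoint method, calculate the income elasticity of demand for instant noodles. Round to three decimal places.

-1.067

%ΔQ = (4519 − 2354)/[(2354+4519)/2] = 2165/3436.5 ≈ 0.6300.
%ΔI = (1,578 − 2,900)/[(2,900+1,578)/2] = -1322/2239 ≈ -0.5904.
E_I = %ΔQ/%ΔI ≈ -1.067.
E_I < 0: inferior good.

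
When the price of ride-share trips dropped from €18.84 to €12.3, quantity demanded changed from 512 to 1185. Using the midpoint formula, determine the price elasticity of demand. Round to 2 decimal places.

-1.89

%Δq = (1185 − 512)/[(512 + 1185)/2] = 673/848.5 ≈ 0.7932.
%ΔP = (12.3 − 18.84)/[(18.84 + 12.3)/2] = -6.54/15.57 ≈ -0.4200.
Arc elasticity E = %Δq/%ΔP ≈ 0.7932/-0.4200 ≈ -1.89.
|E| > 1: demand is elastic over this range.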